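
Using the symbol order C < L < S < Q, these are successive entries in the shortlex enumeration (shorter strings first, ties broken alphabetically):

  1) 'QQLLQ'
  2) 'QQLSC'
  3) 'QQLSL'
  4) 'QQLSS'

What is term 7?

QQLQL

Stepping forward 3 times from QQLSS: QQLSS → QQLSQ → QQLQC, then the target.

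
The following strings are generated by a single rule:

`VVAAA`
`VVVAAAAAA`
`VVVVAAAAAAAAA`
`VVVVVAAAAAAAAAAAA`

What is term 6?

Each string has the form V^{n+1} A^{3n} (n = 1, 2, …).
Setting n = 6 gives 7, 18 characters in each block.

VVVVVVVAAAAAAAAAAAAAAAAAA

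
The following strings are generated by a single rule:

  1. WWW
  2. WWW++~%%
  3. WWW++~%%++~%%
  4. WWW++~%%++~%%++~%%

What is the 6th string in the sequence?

Every step adds ++~%% to the end: s(k+1) = s(k)·++~%%.
From WWW++~%%++~%%++~%%, 2 further steps: WWW++~%%++~%%++~%% → WWW++~%%++~%%++~%%++~%% → (answer).

WWW++~%%++~%%++~%%++~%%++~%%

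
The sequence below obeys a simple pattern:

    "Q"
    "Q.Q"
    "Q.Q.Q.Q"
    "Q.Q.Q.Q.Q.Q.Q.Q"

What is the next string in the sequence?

Every step duplicates the string with '.' between the halves.
Doubling Q.Q.Q.Q.Q.Q.Q.Q with '.' between the halves:

Q.Q.Q.Q.Q.Q.Q.Q.Q.Q.Q.Q.Q.Q.Q.Q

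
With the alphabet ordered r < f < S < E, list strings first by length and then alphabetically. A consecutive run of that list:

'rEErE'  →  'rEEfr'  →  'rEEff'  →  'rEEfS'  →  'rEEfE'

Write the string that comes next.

The successor of rEEfE increments the rightmost position that isn't already E and resets every position after it to r.

rEESr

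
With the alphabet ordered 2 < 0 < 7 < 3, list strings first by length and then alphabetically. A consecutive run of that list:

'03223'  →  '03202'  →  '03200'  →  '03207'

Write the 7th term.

03270

Stepping forward 3 times from 03207: 03207 → 03203 → 03272, then the target.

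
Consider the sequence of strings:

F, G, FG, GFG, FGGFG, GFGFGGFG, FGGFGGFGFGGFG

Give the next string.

This is a Fibonacci-style word recurrence s(k) = s(k−2)·s(k−1): e.g. F·G = FG.
So term 8 is GFGFGGFG·FGGFGGFGFGGFG.

GFGFGGFGFGGFGGFGFGGFG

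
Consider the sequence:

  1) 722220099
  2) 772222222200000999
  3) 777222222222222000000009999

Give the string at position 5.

The n-th term is n 7's then 4n 2's then 3n-1 0's then n+1 9's (n = 1, 2, …).
Setting n = 5 gives 5, 20, 14, 6 characters in each block.

777772222222222222222222200000000000000999999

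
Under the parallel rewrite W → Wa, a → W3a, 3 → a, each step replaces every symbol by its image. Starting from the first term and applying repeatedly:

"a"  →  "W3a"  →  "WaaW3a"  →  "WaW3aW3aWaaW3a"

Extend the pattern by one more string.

Rewriting the 14 symbols of WaW3aW3aWaaW3a one by one yields Wa W3a Wa a W3a Wa a W3a Wa W3a W3a Wa a W3a; concatenated:

WaW3aWaaW3aWaaW3aWaW3aW3aWaaW3a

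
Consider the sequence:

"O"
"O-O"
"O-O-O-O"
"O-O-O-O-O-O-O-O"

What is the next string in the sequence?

Each string is two copies of the previous one joined by '-'.
So the next term is two copies of O-O-O-O-O-O-O-O with '-' between the halves.

O-O-O-O-O-O-O-O-O-O-O-O-O-O-O-O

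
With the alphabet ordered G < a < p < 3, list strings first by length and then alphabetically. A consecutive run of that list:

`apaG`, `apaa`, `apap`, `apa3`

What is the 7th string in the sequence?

Continuing the enumeration 3 steps past apa3: apa3 → appG → appa → (answer).

appp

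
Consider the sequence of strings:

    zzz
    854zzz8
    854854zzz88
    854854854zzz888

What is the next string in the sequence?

Every step adds 854 to the front and 8 to the end of the previous string.
So the next term is 854·854854854zzz888·8.

854854854854zzz8888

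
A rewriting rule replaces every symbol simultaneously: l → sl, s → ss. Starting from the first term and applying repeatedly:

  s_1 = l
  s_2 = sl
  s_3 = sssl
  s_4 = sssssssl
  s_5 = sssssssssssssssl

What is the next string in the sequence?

sssssssssssssssssssssssssssssssl

φ(sssssssssssssssl) expands symbol-by-symbol to ss ss ss ss ss ss ss ss ss ss ss ss ss ss ss sl; joining the 16 pieces gives the next term.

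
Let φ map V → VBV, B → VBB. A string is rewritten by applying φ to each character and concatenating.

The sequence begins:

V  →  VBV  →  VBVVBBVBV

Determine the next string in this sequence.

VBVVBBVBVVBVVBBVBBVBVVBBVBV

Rewriting each symbol of VBVVBBVBV: V→VBV, B→VBB, V→VBV, V→VBV, B→VBB, B→VBB, V→VBV, B→VBB, V→VBV, which concatenates to VBV VBB VBV VBV VBB VBB VBV VBB VBV.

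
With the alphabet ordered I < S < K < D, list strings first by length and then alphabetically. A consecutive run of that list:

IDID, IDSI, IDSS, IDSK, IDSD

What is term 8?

IDKK

Continuing the enumeration 3 steps past IDSD: IDSD → IDKI → IDKS → (answer).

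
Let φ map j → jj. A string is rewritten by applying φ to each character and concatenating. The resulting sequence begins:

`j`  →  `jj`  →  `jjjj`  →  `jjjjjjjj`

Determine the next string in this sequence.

Rewriting each symbol of jjjjjjjj: j→jj, j→jj, j→jj, j→jj, j→jj, j→jj, j→jj, j→jj, which concatenates to jj jj jj jj jj jj jj jj.

jjjjjjjjjjjjjjjj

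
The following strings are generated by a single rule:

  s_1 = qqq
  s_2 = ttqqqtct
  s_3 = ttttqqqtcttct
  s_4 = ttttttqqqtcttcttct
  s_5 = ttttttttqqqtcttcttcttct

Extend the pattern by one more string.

Each term wraps the previous one in tt on the left and tct on the right.
Applying this once more to ttttttttqqqtcttcttcttct:

ttttttttttqqqtcttcttcttcttct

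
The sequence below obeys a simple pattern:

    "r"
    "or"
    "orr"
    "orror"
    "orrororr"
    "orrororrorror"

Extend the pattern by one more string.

This is a Fibonacci-style word recurrence s(k) = s(k−1)·s(k−2): e.g. or·r = orr.
Continuing: orrororrorror · orrororr gives term 7.

orrororrorrororrororr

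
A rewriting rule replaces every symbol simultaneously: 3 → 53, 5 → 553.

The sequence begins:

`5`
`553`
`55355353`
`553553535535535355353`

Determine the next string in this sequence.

5535535355355353553535535535355355353553535535535355353

Applying the rule to each of the 21 symbols of 553553535535535355353 gives the pieces 553 553 53 553 553 53 553 53 553 553 53 553 553 53 553 53 553 553 53 553 53, which concatenate to the answer.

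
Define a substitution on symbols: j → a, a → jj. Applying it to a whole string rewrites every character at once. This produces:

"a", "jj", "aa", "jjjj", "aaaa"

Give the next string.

jjjjjjjj

Apply φ to aaaa symbol by symbol: a→jj, a→jj, a→jj, a→jj; joined: jj jj jj jj.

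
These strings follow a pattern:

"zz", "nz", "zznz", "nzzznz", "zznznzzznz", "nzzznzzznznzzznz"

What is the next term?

zznznzzznznzzznzzznznzzznz

This is a Fibonacci-style word recurrence s(k) = s(k−2)·s(k−1): e.g. zz·nz = zznz.
So term 7 is zznznzzznz·nzzznzzznznzzznz.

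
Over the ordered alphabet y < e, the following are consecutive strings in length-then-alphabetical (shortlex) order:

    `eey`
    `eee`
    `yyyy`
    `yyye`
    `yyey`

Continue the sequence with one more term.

yyee

Find the rightmost character of yyey below e, bump it to the next letter, and reset everything to its right to y.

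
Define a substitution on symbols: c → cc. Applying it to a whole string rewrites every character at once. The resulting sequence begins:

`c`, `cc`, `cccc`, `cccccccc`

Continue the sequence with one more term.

cccccccccccccccc

Rewriting each symbol of cccccccc: c→cc, c→cc, c→cc, c→cc, c→cc, c→cc, c→cc, c→cc, which concatenates to cc cc cc cc cc cc cc cc.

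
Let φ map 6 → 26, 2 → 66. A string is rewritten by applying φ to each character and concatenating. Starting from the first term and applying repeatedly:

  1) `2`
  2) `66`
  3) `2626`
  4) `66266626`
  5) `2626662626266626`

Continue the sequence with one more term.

Replace each of the 16 characters of 2626662626266626 in place — 66 26 66 26 26 26 66 26 66 26 66 26 26 26 66 26 — and concatenate.

66266626262666266626662626266626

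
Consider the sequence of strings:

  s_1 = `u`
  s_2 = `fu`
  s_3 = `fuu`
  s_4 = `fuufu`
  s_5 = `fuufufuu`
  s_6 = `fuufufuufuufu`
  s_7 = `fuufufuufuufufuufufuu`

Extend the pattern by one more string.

This is a Fibonacci-style word recurrence s(k) = s(k−1)·s(k−2): e.g. fu·u = fuu.
So term 8 is fuufufuufuufufuufufuu·fuufufuufuufu.

fuufufuufuufufuufufuufuufufuufuufu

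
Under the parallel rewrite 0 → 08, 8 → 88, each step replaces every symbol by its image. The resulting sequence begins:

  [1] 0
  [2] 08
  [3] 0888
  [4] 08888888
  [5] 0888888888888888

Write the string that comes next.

Rewriting the 16 symbols of 0888888888888888 one by one yields 08 88 88 88 88 88 88 88 88 88 88 88 88 88 88 88; concatenated:

08888888888888888888888888888888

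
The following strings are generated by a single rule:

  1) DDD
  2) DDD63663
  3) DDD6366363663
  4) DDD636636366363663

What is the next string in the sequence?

The strings grow by a fixed suffix 63663 each time.
Applying this once more to DDD636636366363663:

DDD63663636636366363663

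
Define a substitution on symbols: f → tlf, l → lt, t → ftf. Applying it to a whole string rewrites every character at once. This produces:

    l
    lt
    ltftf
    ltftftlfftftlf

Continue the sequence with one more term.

ltftftlfftftlfftflttlftlfftftlfftflttlf

φ(ltftftlfftftlf) expands symbol-by-symbol to lt ftf tlf ftf tlf ftf lt tlf tlf ftf tlf ftf lt tlf; joining the 14 pieces gives the next term.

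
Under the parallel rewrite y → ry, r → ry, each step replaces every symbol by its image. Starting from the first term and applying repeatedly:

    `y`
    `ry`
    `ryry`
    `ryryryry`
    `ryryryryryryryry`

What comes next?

ryryryryryryryryryryryryryryryry

Applying the rule to each of the 16 symbols of ryryryryryryryry gives the pieces ry ry ry ry ry ry ry ry ry ry ry ry ry ry ry ry, which concatenate to the answer.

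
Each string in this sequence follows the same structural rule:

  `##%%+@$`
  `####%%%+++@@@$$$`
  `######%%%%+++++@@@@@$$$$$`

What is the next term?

Reading off run lengths: # runs 2, 4, 6; % runs 2, 3, 4; + runs 1, 3, 5; @ runs 1, 3, 5; $ runs 1, 3, 5 — each is linear in n (n = 1, 2, …).
At n = 4 the blocks have lengths 8, 5, 7, 7, 7.

########%%%%%+++++++@@@@@@@$$$$$$$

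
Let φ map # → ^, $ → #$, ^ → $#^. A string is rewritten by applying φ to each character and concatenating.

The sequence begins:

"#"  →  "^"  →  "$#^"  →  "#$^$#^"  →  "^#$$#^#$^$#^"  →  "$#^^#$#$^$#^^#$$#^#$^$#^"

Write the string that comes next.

Replace each of the 24 characters of $#^^#$#$^$#^^#$$#^#$^$#^ in place — #$ ^ $#^ $#^ ^ #$ ^ #$ $#^ #$ ^ $#^ $#^ ^ #$ #$ ^ $#^ ^ #$ $#^ #$ ^ $#^ — and concatenate.

#$^$#^$#^^#$^#$$#^#$^$#^$#^^#$#$^$#^^#$$#^#$^$#^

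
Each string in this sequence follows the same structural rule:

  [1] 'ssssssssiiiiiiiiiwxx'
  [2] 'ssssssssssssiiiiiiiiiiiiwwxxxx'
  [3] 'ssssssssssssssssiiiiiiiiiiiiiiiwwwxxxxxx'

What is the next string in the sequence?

ssssssssssssssssssssiiiiiiiiiiiiiiiiiiwwwwxxxxxxxx

Term n consists of 4n s's, followed by 3n+3 i's, followed by n-1 w's, followed by 2n-2 x's, where the shown terms are n = 2, 3, 4.
For the next term, n = 5, so the run lengths are 20, 18, 4, 8.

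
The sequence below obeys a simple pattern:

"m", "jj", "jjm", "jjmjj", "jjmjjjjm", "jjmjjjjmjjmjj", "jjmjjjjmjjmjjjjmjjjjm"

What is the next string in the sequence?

jjmjjjjmjjmjjjjmjjjjmjjmjjjjmjjmjj

From term 3 onward, concatenate the last term with the second-to-last: jj·m = jjm, jjm·jj = jjmjj, …
The next term joins jjmjjjjmjjmjjjjmjjjjm and jjmjjjjmjjmjj.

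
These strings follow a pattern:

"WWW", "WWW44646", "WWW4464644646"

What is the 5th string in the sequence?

WWW44646446464464644646

Every step adds 44646 to the end: s(k+1) = s(k)·44646.
From WWW4464644646, 2 further steps: WWW4464644646 → WWW446464464644646 → (answer).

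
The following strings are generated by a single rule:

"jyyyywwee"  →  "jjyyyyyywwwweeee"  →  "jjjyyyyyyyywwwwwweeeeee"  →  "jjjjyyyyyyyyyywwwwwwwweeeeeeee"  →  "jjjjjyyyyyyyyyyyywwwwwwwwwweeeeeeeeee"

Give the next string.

jjjjjjyyyyyyyyyyyyyywwwwwwwwwwwweeeeeeeeeeee

Each string has the form j^{n} y^{2n+2} w^{2n} e^{2n} (n = 1, 2, …).
Setting n = 6 gives 6, 14, 12, 12 characters in each block.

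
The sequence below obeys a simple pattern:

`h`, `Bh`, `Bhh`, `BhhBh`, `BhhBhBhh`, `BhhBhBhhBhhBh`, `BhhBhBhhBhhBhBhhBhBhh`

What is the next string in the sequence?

BhhBhBhhBhhBhBhhBhBhhBhhBhBhhBhhBh

Each term (from the third on) is the previous term followed by the one before it: term 3 = Bh·h = Bhh.
The next term joins BhhBhBhhBhhBhBhhBhBhh and BhhBhBhhBhhBh.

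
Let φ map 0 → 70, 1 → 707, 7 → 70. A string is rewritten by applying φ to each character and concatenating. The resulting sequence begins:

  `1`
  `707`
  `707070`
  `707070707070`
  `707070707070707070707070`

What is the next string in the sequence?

φ(707070707070707070707070) expands symbol-by-symbol to 70 70 70 70 70 70 70 70 70 70 70 70 70 70 70 70 70 70 70 70 70 70 70 70; joining the 24 pieces gives the next term.

707070707070707070707070707070707070707070707070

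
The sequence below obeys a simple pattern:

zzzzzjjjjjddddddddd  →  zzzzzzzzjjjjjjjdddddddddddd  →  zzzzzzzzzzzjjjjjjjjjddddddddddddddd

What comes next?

Reading off run lengths: z runs 5, 8, 11; j runs 5, 7, 9; d runs 9, 12, 15 — each is linear in n, where the shown terms are n = 2, 3, 4.
For the next term, n = 5, so the run lengths are 14, 11, 18.

zzzzzzzzzzzzzzjjjjjjjjjjjdddddddddddddddddd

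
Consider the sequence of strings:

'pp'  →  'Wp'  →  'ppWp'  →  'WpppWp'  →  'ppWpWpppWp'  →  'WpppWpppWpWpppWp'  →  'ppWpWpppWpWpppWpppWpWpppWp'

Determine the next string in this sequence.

WpppWpppWpWpppWpppWpWpppWpWpppWpppWpWpppWp

Each term (from the third on) is the two preceding terms concatenated in order: term 3 = pp·Wp = ppWp.
Continuing: WpppWpppWpWpppWp · ppWpWpppWpWpppWpppWpWpppWp gives term 8.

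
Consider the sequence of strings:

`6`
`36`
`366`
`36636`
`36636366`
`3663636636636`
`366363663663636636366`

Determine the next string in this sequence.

Each term (from the third on) is the previous term followed by the one before it: term 3 = 36·6 = 366.
So term 8 is 366363663663636636366·3663636636636.

3663636636636366363663663636636636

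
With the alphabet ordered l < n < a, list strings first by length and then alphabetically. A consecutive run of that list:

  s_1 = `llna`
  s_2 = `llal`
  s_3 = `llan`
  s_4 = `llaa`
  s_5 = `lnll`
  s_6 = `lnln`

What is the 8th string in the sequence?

lnnl

Continuing the enumeration 2 steps past lnln: lnln → lnla → (answer).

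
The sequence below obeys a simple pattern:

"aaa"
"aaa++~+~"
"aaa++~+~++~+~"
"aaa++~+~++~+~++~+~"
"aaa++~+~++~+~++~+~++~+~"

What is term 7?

aaa++~+~++~+~++~+~++~+~++~+~++~+~

Each term is the previous one with ++~+~ appended.
From aaa++~+~++~+~++~+~++~+~, 2 further steps: aaa++~+~++~+~++~+~++~+~ → aaa++~+~++~+~++~+~++~+~++~+~ → (answer).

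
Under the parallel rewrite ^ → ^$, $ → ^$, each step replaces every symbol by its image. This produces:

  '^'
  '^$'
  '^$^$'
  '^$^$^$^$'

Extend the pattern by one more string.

^$^$^$^$^$^$^$^$

Expanding ^$^$^$^$: ^→^$, $→^$, ^→^$, $→^$, ^→^$, $→^$, ^→^$, $→^$. Concatenated: ^$ ^$ ^$ ^$ ^$ ^$ ^$ ^$.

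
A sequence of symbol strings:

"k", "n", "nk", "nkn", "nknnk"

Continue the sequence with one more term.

nknnknkn

From term 3 onward, concatenate the last term with the second-to-last: n·k = nk, nk·n = nkn, …
The next term joins nknnk and nkn.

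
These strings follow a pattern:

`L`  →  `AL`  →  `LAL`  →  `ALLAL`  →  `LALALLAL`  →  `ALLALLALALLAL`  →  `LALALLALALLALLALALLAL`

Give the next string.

Each term (from the third on) is the two preceding terms concatenated in order: term 3 = L·AL = LAL.
So term 8 is ALLALLALALLAL·LALALLALALLALLALALLAL.

ALLALLALALLALLALALLALALLALLALALLAL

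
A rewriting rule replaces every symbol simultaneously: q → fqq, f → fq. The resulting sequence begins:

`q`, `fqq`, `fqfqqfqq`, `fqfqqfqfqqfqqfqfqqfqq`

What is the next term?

Replace each of the 21 characters of fqfqqfqfqqfqqfqfqqfqq in place — fq fqq fq fqq fqq fq fqq fq fqq fqq fq fqq fqq fq fqq fq fqq fqq fq fqq fqq — and concatenate.

fqfqqfqfqqfqqfqfqqfqfqqfqqfqfqqfqqfqfqqfqfqqfqqfqfqqfqq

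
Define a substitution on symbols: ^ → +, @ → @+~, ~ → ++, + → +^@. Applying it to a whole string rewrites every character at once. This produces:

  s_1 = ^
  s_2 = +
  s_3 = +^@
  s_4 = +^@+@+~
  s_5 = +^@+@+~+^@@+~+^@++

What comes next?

+^@+@+~+^@@+~+^@+++^@+@+~@+~+^@+++^@+@+~+^@+^@

Replace each of the 18 characters of +^@+@+~+^@@+~+^@++ in place — +^@ + @+~ +^@ @+~ +^@ ++ +^@ + @+~ @+~ +^@ ++ +^@ + @+~ +^@ +^@ — and concatenate.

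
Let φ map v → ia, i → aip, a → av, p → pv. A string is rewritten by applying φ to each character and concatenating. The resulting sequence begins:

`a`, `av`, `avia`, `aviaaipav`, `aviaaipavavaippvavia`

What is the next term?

aviaaipavavaippvaviaaviaavaippvpviaaviaaipav

Replace each of the 20 characters of aviaaipavavaippvavia in place — av ia aip av av aip pv av ia av ia av aip pv pv ia av ia aip av — and concatenate.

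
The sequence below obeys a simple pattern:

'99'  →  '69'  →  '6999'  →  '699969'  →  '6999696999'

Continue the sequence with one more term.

From term 3 onward, concatenate the last term with the second-to-last: 69·99 = 6999, 6999·69 = 699969, …
The next term joins 6999696999 and 699969.

6999696999699969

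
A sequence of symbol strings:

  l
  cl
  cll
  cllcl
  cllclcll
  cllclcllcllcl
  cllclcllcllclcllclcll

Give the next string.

Each term (from the third on) is the previous term followed by the one before it: term 3 = cl·l = cll.
Continuing: cllclcllcllclcllclcll · cllclcllcllcl gives term 8.

cllclcllcllclcllclcllcllclcllcllcl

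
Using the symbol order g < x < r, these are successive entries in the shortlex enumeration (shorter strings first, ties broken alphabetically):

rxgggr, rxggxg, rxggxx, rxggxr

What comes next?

rxggrg

Find the rightmost character of rxggxr below r, bump it to the next letter, and reset everything to its right to g.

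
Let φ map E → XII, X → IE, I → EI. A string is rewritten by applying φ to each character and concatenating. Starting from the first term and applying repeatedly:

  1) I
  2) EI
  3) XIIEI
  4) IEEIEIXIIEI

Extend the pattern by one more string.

Expanding IEEIEIXIIEI: I→EI, E→XII, E→XII, I→EI, E→XII, I→EI, X→IE, I→EI, I→EI, E→XII, I→EI. Concatenated: EI XII XII EI XII EI IE EI EI XII EI.

EIXIIXIIEIXIIEIIEEIEIXIIEI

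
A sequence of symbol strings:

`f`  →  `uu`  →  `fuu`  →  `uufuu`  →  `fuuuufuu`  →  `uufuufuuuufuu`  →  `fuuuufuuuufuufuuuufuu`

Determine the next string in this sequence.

uufuufuuuufuufuuuufuuuufuufuuuufuu

Each term (from the third on) is the two preceding terms concatenated in order: term 3 = f·uu = fuu.
Continuing: uufuufuuuufuu · fuuuufuuuufuufuuuufuu gives term 8.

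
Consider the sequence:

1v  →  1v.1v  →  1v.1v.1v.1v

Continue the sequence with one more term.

Each string is two copies of the previous one joined by '.'.
Doubling 1v.1v.1v.1v with '.' between the halves:

1v.1v.1v.1v.1v.1v.1v.1v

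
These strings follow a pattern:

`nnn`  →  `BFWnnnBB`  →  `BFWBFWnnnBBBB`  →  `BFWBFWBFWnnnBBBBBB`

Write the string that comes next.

BFWBFWBFWBFWnnnBBBBBBBB

Every step adds BFW to the front and BB to the end of the previous string.
So the next term is BFW·BFWBFWBFWnnnBBBBBB·BB.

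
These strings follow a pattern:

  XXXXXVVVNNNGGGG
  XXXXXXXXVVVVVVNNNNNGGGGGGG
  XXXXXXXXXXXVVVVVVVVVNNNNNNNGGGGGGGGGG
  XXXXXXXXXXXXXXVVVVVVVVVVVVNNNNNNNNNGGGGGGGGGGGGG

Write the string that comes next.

Each string has the form X^{3n+2} V^{3n} N^{2n+1} G^{3n+1} (n = 1, 2, …).
Setting n = 5 gives 17, 15, 11, 16 characters in each block.

XXXXXXXXXXXXXXXXXVVVVVVVVVVVVVVVNNNNNNNNNNNGGGGGGGGGGGGGGGG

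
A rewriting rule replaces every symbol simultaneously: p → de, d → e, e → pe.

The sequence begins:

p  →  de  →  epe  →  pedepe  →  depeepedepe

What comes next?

epedepepedepeepedepe

Rewriting each symbol of depeepedepe: d→e, e→pe, p→de, e→pe, e→pe, p→de, e→pe, d→e, e→pe, p→de, e→pe, which concatenates to e pe de pe pe de pe e pe de pe.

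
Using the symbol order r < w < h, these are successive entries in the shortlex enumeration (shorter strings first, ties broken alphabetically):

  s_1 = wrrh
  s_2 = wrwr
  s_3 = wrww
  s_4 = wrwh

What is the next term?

The successor of wrwh increments the rightmost position that isn't already h and resets every position after it to r.

wrhr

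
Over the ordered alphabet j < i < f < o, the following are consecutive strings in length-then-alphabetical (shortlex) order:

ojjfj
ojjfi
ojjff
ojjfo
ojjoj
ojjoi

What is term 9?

ojijj

Advancing 3 positions from ojjoi through ojjoi → ojjof → ojjoo reaches term 9.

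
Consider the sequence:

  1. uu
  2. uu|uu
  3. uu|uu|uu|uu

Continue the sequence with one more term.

s(k+1) = s(k)·|·s(k) — each term doubles the last with '|' between the halves.
Doubling uu|uu|uu|uu with '|' between the halves:

uu|uu|uu|uu|uu|uu|uu|uu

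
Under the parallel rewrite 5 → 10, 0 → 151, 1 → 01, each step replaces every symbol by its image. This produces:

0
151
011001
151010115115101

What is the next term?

φ(151010115115101) expands symbol-by-symbol to 01 10 01 151 01 151 01 01 10 01 01 10 01 151 01; joining the 15 pieces gives the next term.

011001151011510101100101100115101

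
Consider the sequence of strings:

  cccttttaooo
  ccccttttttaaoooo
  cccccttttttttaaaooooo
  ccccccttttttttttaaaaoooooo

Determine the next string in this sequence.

cccccccttttttttttttaaaaaooooooo

Reading off run lengths: c runs 3, 4, 5, 6; t runs 4, 6, 8, 10; a runs 1, 2, 3, 4; o runs 3, 4, 5, 6 — each is linear in n, where the shown terms are n = 2, 3, 4, 5.
Setting n = 6 gives 7, 12, 5, 7 characters in each block.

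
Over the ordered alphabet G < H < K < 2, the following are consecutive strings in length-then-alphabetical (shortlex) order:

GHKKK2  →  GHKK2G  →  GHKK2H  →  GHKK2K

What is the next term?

Find the rightmost character of GHKK2K below 2, bump it to the next letter, and reset everything to its right to G.

GHKK22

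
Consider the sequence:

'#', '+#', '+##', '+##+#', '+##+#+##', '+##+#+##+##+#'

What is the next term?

Each term (from the third on) is the previous term followed by the one before it: term 3 = +#·# = +##.
So term 7 is +##+#+##+##+#·+##+#+##.

+##+#+##+##+#+##+#+##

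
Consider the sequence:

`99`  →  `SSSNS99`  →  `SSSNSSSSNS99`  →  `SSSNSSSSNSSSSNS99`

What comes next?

SSSNSSSSNSSSSNSSSSNS99

The strings grow by a fixed prefix SSSNS each time.
So the next term is SSSNS·SSSNSSSSNSSSSNS99.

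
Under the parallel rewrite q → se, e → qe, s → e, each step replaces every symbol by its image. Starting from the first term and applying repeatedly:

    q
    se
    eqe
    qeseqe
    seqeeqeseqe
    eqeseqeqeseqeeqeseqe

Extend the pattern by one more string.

φ(eqeseqeqeseqeeqeseqe) expands symbol-by-symbol to qe se qe e qe se qe se qe e qe se qe qe se qe e qe se qe; joining the 20 pieces gives the next term.

qeseqeeqeseqeseqeeqeseqeqeseqeeqeseqe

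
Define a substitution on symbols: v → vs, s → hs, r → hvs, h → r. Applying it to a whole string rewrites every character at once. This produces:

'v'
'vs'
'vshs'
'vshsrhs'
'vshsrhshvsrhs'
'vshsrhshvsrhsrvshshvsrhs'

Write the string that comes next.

Rewriting the 24 symbols of vshsrhshvsrhsrvshshvsrhs one by one yields vs hs r hs hvs r hs r vs hs hvs r hs hvs vs hs r hs r vs hs hvs r hs; concatenated:

vshsrhshvsrhsrvshshvsrhshvsvshsrhsrvshshvsrhs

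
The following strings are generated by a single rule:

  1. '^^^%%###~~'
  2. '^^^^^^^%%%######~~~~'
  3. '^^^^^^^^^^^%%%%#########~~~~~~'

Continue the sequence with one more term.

^^^^^^^^^^^^^^^%%%%%############~~~~~~~~

Each string has the form ^^{4n-1} %^{n+1} #^{3n} ~^{2n} (n = 1, 2, …).
Setting n = 4 gives 15, 5, 12, 8 characters in each block.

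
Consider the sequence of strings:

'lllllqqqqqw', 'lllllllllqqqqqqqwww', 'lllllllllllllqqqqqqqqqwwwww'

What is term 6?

lllllllllllllllllllllllllqqqqqqqqqqqqqqqwwwwwwwwwww

The n-th term is 4n+1 l's then 2n+3 q's then 2n-1 w's (n = 1, 2, …).
For term 6, n = 6, so the run lengths are 25, 15, 11.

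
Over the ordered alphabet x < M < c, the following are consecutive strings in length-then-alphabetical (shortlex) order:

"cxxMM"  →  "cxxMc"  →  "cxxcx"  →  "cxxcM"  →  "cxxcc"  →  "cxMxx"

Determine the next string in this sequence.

cxMxM

Treat cxMxx as a base-3 numeral over the given alphabet and add one, carrying through any trailing c's.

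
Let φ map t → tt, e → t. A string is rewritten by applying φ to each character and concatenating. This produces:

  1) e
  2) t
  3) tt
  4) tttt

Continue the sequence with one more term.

tttttttt

Expanding tttt: t→tt, t→tt, t→tt, t→tt. Concatenated: tt tt tt tt.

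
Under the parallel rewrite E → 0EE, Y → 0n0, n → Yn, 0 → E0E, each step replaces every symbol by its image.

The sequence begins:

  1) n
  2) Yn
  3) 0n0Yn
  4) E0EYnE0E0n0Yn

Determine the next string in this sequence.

0EEE0E0EE0n0Yn0EEE0E0EEE0EYnE0E0n0Yn

Replace each of the 13 characters of E0EYnE0E0n0Yn in place — 0EE E0E 0EE 0n0 Yn 0EE E0E 0EE E0E Yn E0E 0n0 Yn — and concatenate.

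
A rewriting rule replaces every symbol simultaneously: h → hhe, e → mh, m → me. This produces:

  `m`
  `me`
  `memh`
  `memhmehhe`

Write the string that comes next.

Rewriting each symbol of memhmehhe: m→me, e→mh, m→me, h→hhe, m→me, e→mh, h→hhe, h→hhe, e→mh, which concatenates to me mh me hhe me mh hhe hhe mh.

memhmehhememhhhehhemh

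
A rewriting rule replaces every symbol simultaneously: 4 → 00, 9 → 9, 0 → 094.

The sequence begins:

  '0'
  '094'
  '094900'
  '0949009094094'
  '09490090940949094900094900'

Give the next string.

Replace each of the 26 characters of 09490090940949094900094900 in place — 094 9 00 9 094 094 9 094 9 00 094 9 00 9 094 9 00 9 094 094 094 9 00 9 094 094 — and concatenate.

09490090940949094900094900909490090940940949009094094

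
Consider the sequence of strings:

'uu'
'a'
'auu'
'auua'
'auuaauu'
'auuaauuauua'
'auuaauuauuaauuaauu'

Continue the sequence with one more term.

Each term (from the third on) is the previous term followed by the one before it: term 3 = a·uu = auu.
The next term joins auuaauuauuaauuaauu and auuaauuauua.

auuaauuauuaauuaauuauuaauuauua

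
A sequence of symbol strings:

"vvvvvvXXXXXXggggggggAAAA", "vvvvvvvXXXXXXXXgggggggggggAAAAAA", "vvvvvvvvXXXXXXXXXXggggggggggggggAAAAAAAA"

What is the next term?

vvvvvvvvvXXXXXXXXXXXXgggggggggggggggggAAAAAAAAAA

Term n consists of n+3 v's, followed by 2n X's, followed by 3n-1 g's, followed by 2n-2 A's, where the shown terms are n = 3, 4, 5.
At n = 6 the blocks have lengths 9, 12, 17, 10.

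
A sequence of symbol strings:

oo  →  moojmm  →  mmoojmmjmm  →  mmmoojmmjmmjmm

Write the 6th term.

Each term wraps the previous one in m on the left and jmm on the right.
From mmmoojmmjmmjmm, 2 further steps: mmmoojmmjmmjmm → mmmmoojmmjmmjmmjmm → (answer).

mmmmmoojmmjmmjmmjmmjmm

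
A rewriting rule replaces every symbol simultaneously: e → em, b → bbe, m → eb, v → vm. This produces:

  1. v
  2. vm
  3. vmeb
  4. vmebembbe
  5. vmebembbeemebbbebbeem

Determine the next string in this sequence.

vmebembbeemebbbebbeememebembbebbebbeembbebbeememeb

φ(vmebembbeemebbbebbeem) expands symbol-by-symbol to vm eb em bbe em eb bbe bbe em em eb em bbe bbe bbe em bbe bbe em em eb; joining the 21 pieces gives the next term.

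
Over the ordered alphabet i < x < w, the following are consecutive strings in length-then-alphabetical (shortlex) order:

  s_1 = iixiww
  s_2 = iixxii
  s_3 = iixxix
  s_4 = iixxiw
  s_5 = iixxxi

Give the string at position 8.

iixxwi

Continuing the enumeration 3 steps past iixxxi: iixxxi → iixxxx → iixxxw → (answer).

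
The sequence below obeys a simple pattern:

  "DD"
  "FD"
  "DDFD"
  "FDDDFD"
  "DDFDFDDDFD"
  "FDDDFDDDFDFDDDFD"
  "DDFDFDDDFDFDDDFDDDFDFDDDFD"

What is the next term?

From term 3 onward, concatenate the second-to-last term with the last: DD·FD = DDFD, FD·DDFD = FDDDFD, …
The next term joins FDDDFDDDFDFDDDFD and DDFDFDDDFDFDDDFDDDFDFDDDFD.

FDDDFDDDFDFDDDFDDDFDFDDDFDFDDDFDDDFDFDDDFD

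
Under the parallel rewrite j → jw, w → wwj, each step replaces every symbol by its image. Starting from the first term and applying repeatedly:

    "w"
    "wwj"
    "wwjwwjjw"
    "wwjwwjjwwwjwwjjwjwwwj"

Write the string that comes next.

φ(wwjwwjjwwwjwwjjwjwwwj) expands symbol-by-symbol to wwj wwj jw wwj wwj jw jw wwj wwj wwj jw wwj wwj jw jw wwj jw wwj wwj wwj jw; joining the 21 pieces gives the next term.

wwjwwjjwwwjwwjjwjwwwjwwjwwjjwwwjwwjjwjwwwjjwwwjwwjwwjjw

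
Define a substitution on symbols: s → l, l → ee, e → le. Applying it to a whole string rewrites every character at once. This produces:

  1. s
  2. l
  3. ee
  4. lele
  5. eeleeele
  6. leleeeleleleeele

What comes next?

Rewriting the 16 symbols of leleeeleleleeele one by one yields ee le ee le le le ee le ee le ee le le le ee le; concatenated:

eeleeeleleleeeleeeleeeleleleeele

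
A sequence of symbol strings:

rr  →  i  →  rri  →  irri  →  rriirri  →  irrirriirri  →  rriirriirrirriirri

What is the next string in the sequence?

irrirriirrirriirriirrirriirri

This is a Fibonacci-style word recurrence s(k) = s(k−2)·s(k−1): e.g. rr·i = rri.
So term 8 is irrirriirri·rriirriirrirriirri.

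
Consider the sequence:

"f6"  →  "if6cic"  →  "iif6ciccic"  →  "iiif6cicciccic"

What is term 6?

iiiiif6cicciccicciccic

s(k+1) = i·s(k)·cic, so each term gains i as a prefix and cic as a suffix.
From iiif6cicciccic, 2 further steps: iiif6cicciccic → iiiif6ciccicciccic → (answer).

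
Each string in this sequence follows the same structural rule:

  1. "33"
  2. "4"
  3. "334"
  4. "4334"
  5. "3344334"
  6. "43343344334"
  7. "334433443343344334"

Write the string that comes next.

43343344334334433443343344334

Each term (from the third on) is the two preceding terms concatenated in order: term 3 = 33·4 = 334.
So term 8 is 43343344334·334433443343344334.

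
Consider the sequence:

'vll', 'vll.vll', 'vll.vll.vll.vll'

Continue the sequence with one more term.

Every step duplicates the string with '.' between the halves.
So the next term is two copies of vll.vll.vll.vll with '.' between the halves.

vll.vll.vll.vll.vll.vll.vll.vll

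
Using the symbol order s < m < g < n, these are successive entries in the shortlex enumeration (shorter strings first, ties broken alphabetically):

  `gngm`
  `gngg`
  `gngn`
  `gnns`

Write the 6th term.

gnng

Advancing 2 positions from gnns through gnns → gnnm reaches term 6.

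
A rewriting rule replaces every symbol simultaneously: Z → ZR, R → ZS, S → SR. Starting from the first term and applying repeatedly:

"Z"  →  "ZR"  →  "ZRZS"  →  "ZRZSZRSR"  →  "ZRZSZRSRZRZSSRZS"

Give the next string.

ZRZSZRSRZRZSSRZSZRZSZRSRSRZSZRSR

Applying the rule to each of the 16 symbols of ZRZSZRSRZRZSSRZS gives the pieces ZR ZS ZR SR ZR ZS SR ZS ZR ZS ZR SR SR ZS ZR SR, which concatenate to the answer.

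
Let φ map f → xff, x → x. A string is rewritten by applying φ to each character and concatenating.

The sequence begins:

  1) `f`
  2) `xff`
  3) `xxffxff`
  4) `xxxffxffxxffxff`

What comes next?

Rewriting the 15 symbols of xxxffxffxxffxff one by one yields x x x xff xff x xff xff x x xff xff x xff xff; concatenated:

xxxxffxffxxffxffxxxffxffxxffxff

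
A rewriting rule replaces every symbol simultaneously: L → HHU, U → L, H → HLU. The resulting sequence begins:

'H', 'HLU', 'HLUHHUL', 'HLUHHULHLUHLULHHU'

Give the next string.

φ(HLUHHULHLUHLULHHU) expands symbol-by-symbol to HLU HHU L HLU HLU L HHU HLU HHU L HLU HHU L HHU HLU HLU L; joining the 17 pieces gives the next term.

HLUHHULHLUHLULHHUHLUHHULHLUHHULHHUHLUHLUL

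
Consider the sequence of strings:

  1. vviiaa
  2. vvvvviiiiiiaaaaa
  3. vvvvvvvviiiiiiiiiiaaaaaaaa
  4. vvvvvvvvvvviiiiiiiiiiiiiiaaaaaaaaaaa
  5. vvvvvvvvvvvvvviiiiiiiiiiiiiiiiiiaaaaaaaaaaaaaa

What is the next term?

vvvvvvvvvvvvvvvvviiiiiiiiiiiiiiiiiiiiiiaaaaaaaaaaaaaaaaa

Each string has the form v^{3n-1} i^{4n-2} a^{3n-1} (n = 1, 2, …).
For the next term, n = 6, so the run lengths are 17, 22, 17.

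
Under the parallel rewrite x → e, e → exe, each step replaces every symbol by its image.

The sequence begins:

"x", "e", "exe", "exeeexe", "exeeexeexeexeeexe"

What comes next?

exeeexeexeexeeexeexeeexeexeeexeexeexeeexe

Applying the rule to each of the 17 symbols of exeeexeexeexeeexe gives the pieces exe e exe exe exe e exe exe e exe exe e exe exe exe e exe, which concatenate to the answer.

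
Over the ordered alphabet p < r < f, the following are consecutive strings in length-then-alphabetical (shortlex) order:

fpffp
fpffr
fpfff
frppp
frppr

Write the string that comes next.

frppf

Treat frppr as a base-3 numeral over the given alphabet and add one, carrying through any trailing f's.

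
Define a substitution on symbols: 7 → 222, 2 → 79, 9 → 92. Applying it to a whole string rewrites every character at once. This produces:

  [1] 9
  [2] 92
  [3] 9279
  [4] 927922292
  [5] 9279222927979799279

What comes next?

φ(9279222927979799279) expands symbol-by-symbol to 92 79 222 92 79 79 79 92 79 222 92 222 92 222 92 92 79 222 92; joining the 19 pieces gives the next term.

9279222927979799279222922229222292927922292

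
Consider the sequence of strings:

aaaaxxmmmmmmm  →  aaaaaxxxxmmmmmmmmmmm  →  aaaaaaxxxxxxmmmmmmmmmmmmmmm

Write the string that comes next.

Term n consists of n+3 a's, followed by 2n x's, followed by 4n+3 m's (n = 1, 2, …).
At n = 4 the blocks have lengths 7, 8, 19.

aaaaaaaxxxxxxxxmmmmmmmmmmmmmmmmmmm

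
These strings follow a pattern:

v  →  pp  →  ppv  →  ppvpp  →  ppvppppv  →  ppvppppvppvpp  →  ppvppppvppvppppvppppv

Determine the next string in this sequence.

ppvppppvppvppppvppppvppvppppvppvpp

Each term (from the third on) is the previous term followed by the one before it: term 3 = pp·v = ppv.
The next term joins ppvppppvppvppppvppppv and ppvppppvppvpp.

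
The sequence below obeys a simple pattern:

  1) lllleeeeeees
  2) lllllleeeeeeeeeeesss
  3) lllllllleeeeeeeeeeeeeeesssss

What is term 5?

Each string has the form l^{2n+2} e^{4n+3} s^{2n-1} (n = 1, 2, …).
Setting n = 5 gives 12, 23, 9 characters in each block.

lllllllllllleeeeeeeeeeeeeeeeeeeeeeesssssssss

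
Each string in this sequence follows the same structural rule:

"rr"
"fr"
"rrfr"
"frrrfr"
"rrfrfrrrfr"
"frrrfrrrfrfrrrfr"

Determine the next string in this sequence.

This is a Fibonacci-style word recurrence s(k) = s(k−2)·s(k−1): e.g. rr·fr = rrfr.
So term 7 is rrfrfrrrfr·frrrfrrrfrfrrrfr.

rrfrfrrrfrfrrrfrrrfrfrrrfr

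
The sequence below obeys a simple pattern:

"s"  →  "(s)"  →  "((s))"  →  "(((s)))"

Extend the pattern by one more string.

Each term wraps the previous one in ( on the left and ) on the right.
So the next term is (·(((s)))·).

((((s))))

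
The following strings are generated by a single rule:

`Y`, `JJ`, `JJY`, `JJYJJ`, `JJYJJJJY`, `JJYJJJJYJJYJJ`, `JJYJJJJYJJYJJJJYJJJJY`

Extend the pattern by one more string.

JJYJJJJYJJYJJJJYJJJJYJJYJJJJYJJYJJ

From term 3 onward, concatenate the last term with the second-to-last: JJ·Y = JJY, JJY·JJ = JJYJJ, …
Continuing: JJYJJJJYJJYJJJJYJJJJY · JJYJJJJYJJYJJ gives term 8.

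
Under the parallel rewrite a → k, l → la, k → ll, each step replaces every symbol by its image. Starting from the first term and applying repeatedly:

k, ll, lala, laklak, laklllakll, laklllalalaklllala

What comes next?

Rewriting the 18 symbols of laklllalalaklllala one by one yields la k ll la la la k la k la k ll la la la k la k; concatenated:

laklllalalaklaklaklllalalaklak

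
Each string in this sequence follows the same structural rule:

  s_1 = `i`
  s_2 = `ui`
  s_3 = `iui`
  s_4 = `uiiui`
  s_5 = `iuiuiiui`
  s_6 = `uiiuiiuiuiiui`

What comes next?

This is a Fibonacci-style word recurrence s(k) = s(k−2)·s(k−1): e.g. i·ui = iui.
Continuing: iuiuiiui · uiiuiiuiuiiui gives term 7.

iuiuiiuiuiiuiiuiuiiui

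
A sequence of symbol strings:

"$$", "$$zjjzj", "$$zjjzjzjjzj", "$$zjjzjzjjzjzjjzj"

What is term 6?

Every step adds zjjzj to the end: s(k+1) = s(k)·zjjzj.
From $$zjjzjzjjzjzjjzj, 2 further steps: $$zjjzjzjjzjzjjzj → $$zjjzjzjjzjzjjzjzjjzj → (answer).

$$zjjzjzjjzjzjjzjzjjzjzjjzj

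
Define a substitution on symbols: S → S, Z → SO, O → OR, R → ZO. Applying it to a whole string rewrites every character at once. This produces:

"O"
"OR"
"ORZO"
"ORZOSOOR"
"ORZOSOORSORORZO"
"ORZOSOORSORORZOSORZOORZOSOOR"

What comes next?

Rewriting the 28 symbols of ORZOSOORSORORZOSORZOORZOSOOR one by one yields OR ZO SO OR S OR OR ZO S OR ZO OR ZO SO OR S OR ZO SO OR OR ZO SO OR S OR OR ZO; concatenated:

ORZOSOORSORORZOSORZOORZOSOORSORZOSOORORZOSOORSORORZO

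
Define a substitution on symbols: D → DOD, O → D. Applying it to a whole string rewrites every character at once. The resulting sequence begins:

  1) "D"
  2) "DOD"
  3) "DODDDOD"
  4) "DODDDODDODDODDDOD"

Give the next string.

Replace each of the 17 characters of DODDDODDODDODDDOD in place — DOD D DOD DOD DOD D DOD DOD D DOD DOD D DOD DOD DOD D DOD — and concatenate.

DODDDODDODDODDDODDODDDODDODDDODDODDODDDOD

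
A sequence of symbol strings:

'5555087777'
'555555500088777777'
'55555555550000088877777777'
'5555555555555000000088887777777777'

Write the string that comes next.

Each string has the form 5^{3n+1} 0^{2n-1} 8^{n} 7^{2n+2} (n = 1, 2, …).
Setting n = 5 gives 16, 9, 5, 12 characters in each block.

555555555555555500000000088888777777777777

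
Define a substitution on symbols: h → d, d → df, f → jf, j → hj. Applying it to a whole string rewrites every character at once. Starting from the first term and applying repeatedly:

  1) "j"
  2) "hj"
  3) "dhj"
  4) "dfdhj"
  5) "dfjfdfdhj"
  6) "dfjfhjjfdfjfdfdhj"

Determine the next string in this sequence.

Rewriting the 17 symbols of dfjfhjjfdfjfdfdhj one by one yields df jf hj jf d hj hj jf df jf hj jf df jf df d hj; concatenated:

dfjfhjjfdhjhjjfdfjfhjjfdfjfdfdhj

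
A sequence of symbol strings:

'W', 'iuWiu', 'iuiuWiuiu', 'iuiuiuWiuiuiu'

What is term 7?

iuiuiuiuiuiuWiuiuiuiuiuiu

s(k+1) = iu·s(k)·iu, so each term gains iu as a prefix and iu as a suffix.
From iuiuiuWiuiuiu, 3 further steps: iuiuiuWiuiuiu → iuiuiuiuWiuiuiuiu → iuiuiuiuiuWiuiuiuiuiu → (answer).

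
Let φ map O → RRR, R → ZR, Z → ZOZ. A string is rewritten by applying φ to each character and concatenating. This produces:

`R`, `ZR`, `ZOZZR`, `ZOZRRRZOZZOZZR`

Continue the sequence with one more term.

Applying the rule to each of the 14 symbols of ZOZRRRZOZZOZZR gives the pieces ZOZ RRR ZOZ ZR ZR ZR ZOZ RRR ZOZ ZOZ RRR ZOZ ZOZ ZR, which concatenate to the answer.

ZOZRRRZOZZRZRZRZOZRRRZOZZOZRRRZOZZOZZR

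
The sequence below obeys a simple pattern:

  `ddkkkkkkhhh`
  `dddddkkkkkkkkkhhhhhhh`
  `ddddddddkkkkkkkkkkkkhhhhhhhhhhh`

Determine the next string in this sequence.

dddddddddddkkkkkkkkkkkkkkkhhhhhhhhhhhhhhh

Each string has the form d^{3n-1} k^{3n+3} h^{4n-1} (n = 1, 2, …).
Setting n = 4 gives 11, 15, 15 characters in each block.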